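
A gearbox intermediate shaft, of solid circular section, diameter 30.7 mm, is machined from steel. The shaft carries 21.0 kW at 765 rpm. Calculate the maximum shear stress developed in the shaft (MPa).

ω = 2π·765/60 = 80.11 rad/s, so T = P/ω = 21.0×10³ / 80.11 = 262.1 N·m.
J = πd⁴/32 = π(0.0307)⁴/32 = 8.721×10^-8 m⁴.
τ_max = T·r/J = 262.1 × 0.0153 / 8.721×10^-8 = 4.614×10^7 Pa.

46.1 MPa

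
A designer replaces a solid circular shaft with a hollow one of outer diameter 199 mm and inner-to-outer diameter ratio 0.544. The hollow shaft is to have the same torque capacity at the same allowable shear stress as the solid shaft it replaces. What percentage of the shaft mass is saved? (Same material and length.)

25.2 %

Equal τ_max and T ⇒ the solid shaft needs d_s³ = d_o³(1−k⁴), so d_s = 199·(1−0.544⁴)^(1/3) = 193.0 mm.
Area ratio A_h/A_s = d_o²(1−k²)/d_s² = (1−k²)/(1−k⁴)^(2/3) = 0.7484.
Mass saving = 1 − 0.7484 = 25.2 %.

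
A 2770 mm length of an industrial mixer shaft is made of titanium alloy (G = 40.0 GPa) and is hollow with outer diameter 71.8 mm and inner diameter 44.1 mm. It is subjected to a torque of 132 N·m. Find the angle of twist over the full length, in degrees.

0.234°

J = π(d_o⁴ − d_i⁴)/32 = π(0.0718⁴ − 0.0441⁴)/32 = 2.238×10^-6 m⁴.
θ = T·L/(G·J) = 132.0 × 2.77 / (40.0×10⁹ × 2.238×10^-6) = 4.085×10^-3 rad.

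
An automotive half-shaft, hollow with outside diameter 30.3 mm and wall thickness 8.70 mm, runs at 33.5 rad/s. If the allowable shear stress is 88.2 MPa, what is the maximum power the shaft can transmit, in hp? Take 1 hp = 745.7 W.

J = π(d_o⁴ − d_i⁴)/32 = π(0.0303⁴ − 0.0129⁴)/32 = 8.003×10^-8 m⁴.
T_max = τ_allow·J/r = 8.82×10^7 × 8.003×10^-8 / 0.0152 = 465.9 N·m.
ω = 33.5 rad/s, so P_max = T_max·ω = 1.561×10^4 W.

20.9 hp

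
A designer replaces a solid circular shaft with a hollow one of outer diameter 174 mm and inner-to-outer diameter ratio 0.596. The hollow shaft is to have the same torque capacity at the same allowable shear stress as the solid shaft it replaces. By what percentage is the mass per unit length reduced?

29.5 %

Equal τ_max and T ⇒ the solid shaft needs d_s³ = d_o³(1−k⁴), so d_s = 174·(1−0.596⁴)^(1/3) = 166.4 mm.
Area ratio A_h/A_s = d_o²(1−k²)/d_s² = (1−k²)/(1−k⁴)^(2/3) = 0.7054.
Mass saving = 1 − 0.7054 = 29.5 %.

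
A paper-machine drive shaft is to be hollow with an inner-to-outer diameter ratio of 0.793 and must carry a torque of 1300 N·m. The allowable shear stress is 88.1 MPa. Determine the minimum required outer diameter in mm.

49.9 mm

For a hollow shaft with d_i/d_o = 0.793: τ_max = 16T/(π d_o³ (1−k⁴)), so d_o = [16T/(π τ_allow (1−k⁴))]^(1/3) = [16·1300/(π·8.81×10^7·0.6045)]^(1/3) = 0.04991 m.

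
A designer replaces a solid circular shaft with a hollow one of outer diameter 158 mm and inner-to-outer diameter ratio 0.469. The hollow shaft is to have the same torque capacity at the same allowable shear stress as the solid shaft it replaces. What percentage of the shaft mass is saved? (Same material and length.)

19.4 %

Equal τ_max and T ⇒ the solid shaft needs d_s³ = d_o³(1−k⁴), so d_s = 158·(1−0.469⁴)^(1/3) = 155.4 mm.
Area ratio A_h/A_s = d_o²(1−k²)/d_s² = (1−k²)/(1−k⁴)^(2/3) = 0.8063.
Mass saving = 1 − 0.8063 = 19.4 %.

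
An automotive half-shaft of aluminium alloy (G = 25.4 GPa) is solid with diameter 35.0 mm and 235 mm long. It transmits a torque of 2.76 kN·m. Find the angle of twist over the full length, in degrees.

9.93°

J = πd⁴/32 = π(0.0350)⁴/32 = 1.473×10^-7 m⁴.
θ = T·L/(G·J) = 2760 × 0.235 / (25.4×10⁹ × 1.473×10^-7) = 0.1733 rad.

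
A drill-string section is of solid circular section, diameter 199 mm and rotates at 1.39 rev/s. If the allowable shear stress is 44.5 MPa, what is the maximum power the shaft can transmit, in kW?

J = πd⁴/32 = π(0.199)⁴/32 = 1.540×10^-4 m⁴.
T_max = τ_allow·J/r = 4.45×10^7 × 1.540×10^-4 / 0.0995 = 68860 N·m.
ω = 2π·1.39 = 8.734 rad/s, so P_max = T_max·ω = 6.014×10^5 W.

601 kW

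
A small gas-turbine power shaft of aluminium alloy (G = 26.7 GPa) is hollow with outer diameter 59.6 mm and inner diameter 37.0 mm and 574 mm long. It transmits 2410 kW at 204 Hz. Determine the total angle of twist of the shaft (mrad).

38.3 mrad

ω = 2π·204 = 1282 rad/s, so T = P/ω = 2410×10³ / 1282 = 1880 N·m.
J = π(d_o⁴ − d_i⁴)/32 = π(0.0596⁴ − 0.0370⁴)/32 = 1.055×10^-6 m⁴.
θ = T·L/(G·J) = 1880 × 0.574 / (26.7×10⁹ × 1.055×10^-6) = 0.03832 rad.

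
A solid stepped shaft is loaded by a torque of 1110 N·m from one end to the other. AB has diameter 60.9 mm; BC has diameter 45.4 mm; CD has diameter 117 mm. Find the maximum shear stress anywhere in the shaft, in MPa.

60.4 MPa

Under the same torque, τ_max = 16T/(πd³) is largest where d is smallest — segment BC (d = 45.4 mm).
τ_max = 16·1110/(π·(0.0454)³) = 6.041×10^7 Pa.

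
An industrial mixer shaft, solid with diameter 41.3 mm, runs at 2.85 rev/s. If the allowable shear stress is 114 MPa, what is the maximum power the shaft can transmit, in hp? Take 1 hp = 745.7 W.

J = πd⁴/32 = π(0.0413)⁴/32 = 2.856×10^-7 m⁴.
T_max = τ_allow·J/r = 1.14×10^8 × 2.856×10^-7 / 0.0206 = 1577 N·m.
ω = 2π·2.85 = 17.91 rad/s, so P_max = T_max·ω = 2.824×10^4 W.

37.9 hp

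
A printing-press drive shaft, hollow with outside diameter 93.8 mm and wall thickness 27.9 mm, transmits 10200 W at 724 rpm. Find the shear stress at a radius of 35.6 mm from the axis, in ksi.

ω = 2π·724/60 = 75.82 rad/s, so T = P/ω = 10200 / 75.82 = 134.5 N·m.
J = π(d_o⁴ − d_i⁴)/32 = π(0.0938⁴ − 0.0380⁴)/32 = 7.395×10^-6 m⁴.
Shear stress varies linearly with radius: τ = T·r/J = 134.5 × 0.0356 / 7.395×10^-6 = 6.476×10^5 Pa.

0.0939 ksi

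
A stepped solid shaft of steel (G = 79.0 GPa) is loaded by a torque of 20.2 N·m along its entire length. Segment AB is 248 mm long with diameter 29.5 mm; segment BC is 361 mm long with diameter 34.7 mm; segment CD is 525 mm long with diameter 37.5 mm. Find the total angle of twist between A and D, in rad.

0.00219 rad

J_AB = π(0.0295)⁴/32 = 7.44×10^-8 m⁴; J_BC = π(0.0347)⁴/32 = 1.42×10^-7 m⁴; J_CD = π(0.0375)⁴/32 = 1.94×10^-7 m⁴.
θ = (T/G)·Σ L_i/J_i = (20.20/79.0×10⁹)·(0.248/7.44×10^-8 + 0.361/1.42×10^-7 + 0.525/1.94×10^-7) = 2.193×10^-3 rad.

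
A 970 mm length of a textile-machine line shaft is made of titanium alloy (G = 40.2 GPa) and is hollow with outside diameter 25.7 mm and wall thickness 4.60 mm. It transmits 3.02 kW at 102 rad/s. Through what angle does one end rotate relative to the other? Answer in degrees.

ω = 102 rad/s, so T = P/ω = 3.02×10³ / 102.0 = 29.61 N·m.
J = π(d_o⁴ − d_i⁴)/32 = π(0.0257⁴ − 0.0165⁴)/32 = 3.555×10^-8 m⁴.
θ = T·L/(G·J) = 29.61 × 0.970 / (40.2×10⁹ × 3.555×10^-8) = 0.02010 rad.

1.15°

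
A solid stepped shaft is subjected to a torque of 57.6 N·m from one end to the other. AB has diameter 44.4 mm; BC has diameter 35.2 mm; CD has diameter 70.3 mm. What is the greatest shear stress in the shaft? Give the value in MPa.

6.73 MPa

Under the same torque, τ_max = 16T/(πd³) is largest where d is smallest — segment BC (d = 35.2 mm).
τ_max = 16·57.60/(π·(0.0352)³) = 6.726×10^6 Pa.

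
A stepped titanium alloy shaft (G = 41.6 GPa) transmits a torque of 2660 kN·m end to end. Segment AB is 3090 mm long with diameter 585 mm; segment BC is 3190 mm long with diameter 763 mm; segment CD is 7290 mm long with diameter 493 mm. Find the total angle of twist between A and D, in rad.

0.104 rad

J_AB = π(0.585)⁴/32 = 0.0115 m⁴; J_BC = π(0.763)⁴/32 = 0.0333 m⁴; J_CD = π(0.493)⁴/32 = 5.80×10^-3 m⁴.
θ = (T/G)·Σ L_i/J_i = (2.660e6/41.6×10⁹)·(3.09/0.0115 + 3.19/0.0333 + 7.29/5.80×10^-3) = 0.1037 rad.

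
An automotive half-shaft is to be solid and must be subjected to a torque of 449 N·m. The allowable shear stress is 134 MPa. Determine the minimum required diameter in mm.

For a solid shaft τ_max = 16T/(πd³), so d = (16T/(π τ_allow))^(1/3) = (16·449.0/(π·1.34×10^8))^(1/3) = 0.02575 m.

25.7 mm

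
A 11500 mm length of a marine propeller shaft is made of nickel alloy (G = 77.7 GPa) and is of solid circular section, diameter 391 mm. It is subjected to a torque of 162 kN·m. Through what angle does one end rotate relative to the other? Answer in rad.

0.0104 rad

J = πd⁴/32 = π(0.391)⁴/32 = 2.295×10^-3 m⁴.
θ = T·L/(G·J) = 162000 × 11.5 / (77.7×10⁹ × 2.295×10^-3) = 0.01045 rad.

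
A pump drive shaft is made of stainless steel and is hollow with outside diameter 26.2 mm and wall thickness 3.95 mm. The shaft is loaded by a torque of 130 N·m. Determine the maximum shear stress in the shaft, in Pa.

J = π(d_o⁴ − d_i⁴)/32 = π(0.0262⁴ − 0.0183⁴)/32 = 3.525×10^-8 m⁴.
τ_max = T·r/J = 130.0 × 0.0131 / 3.525×10^-8 = 4.831×10^7 Pa.

4.83e7 Pa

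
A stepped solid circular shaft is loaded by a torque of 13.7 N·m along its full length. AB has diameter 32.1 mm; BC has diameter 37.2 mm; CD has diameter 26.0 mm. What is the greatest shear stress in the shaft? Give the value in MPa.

3.97 MPa

Under the same torque, τ_max = 16T/(πd³) is largest where d is smallest — segment CD (d = 26.0 mm).
τ_max = 16·13.70/(π·(0.0260)³) = 3.970×10^6 Pa.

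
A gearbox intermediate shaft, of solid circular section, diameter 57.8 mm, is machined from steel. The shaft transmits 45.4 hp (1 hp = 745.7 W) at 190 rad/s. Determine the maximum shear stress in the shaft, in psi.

ω = 190 rad/s, so T = P/ω = 45.4×745.7 / 190.0 = 178.2 N·m.
J = πd⁴/32 = π(0.0578)⁴/32 = 1.096×10^-6 m⁴.
τ_max = T·r/J = 178.2 × 0.0289 / 1.096×10^-6 = 4.700×10^6 Pa.

682 psi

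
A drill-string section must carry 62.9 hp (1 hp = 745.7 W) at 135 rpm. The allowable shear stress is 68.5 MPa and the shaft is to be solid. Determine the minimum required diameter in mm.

62.7 mm

ω = 2π·135/60 = 14.14 rad/s, so T = P/ω = 62.9×745.7 / 14.14 = 3318 N·m.
For a solid shaft τ_max = 16T/(πd³), so d = (16T/(π τ_allow))^(1/3) = (16·3318/(π·6.85×10^7))^(1/3) = 0.06272 m.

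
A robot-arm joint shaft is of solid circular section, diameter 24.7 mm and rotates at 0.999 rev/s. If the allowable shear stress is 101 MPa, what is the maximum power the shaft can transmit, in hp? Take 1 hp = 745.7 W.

2.52 hp

J = πd⁴/32 = π(0.0247)⁴/32 = 3.654×10^-8 m⁴.
T_max = τ_allow·J/r = 1.01×10^8 × 3.654×10^-8 / 0.0123 = 298.8 N·m.
ω = 2π·0.999 = 6.277 rad/s, so P_max = T_max·ω = 1876 W.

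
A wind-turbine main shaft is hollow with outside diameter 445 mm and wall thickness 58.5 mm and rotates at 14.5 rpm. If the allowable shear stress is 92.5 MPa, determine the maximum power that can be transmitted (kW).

1710 kW

J = π(d_o⁴ − d_i⁴)/32 = π(0.445⁴ − 0.328⁴)/32 = 2.714×10^-3 m⁴.
T_max = τ_allow·J/r = 9.25×10^7 × 2.714×10^-3 / 0.223 = 1.128e6 N·m.
ω = 2π·14.5/60 = 1.518 rad/s, so P_max = T_max·ω = 1.713×10^6 W.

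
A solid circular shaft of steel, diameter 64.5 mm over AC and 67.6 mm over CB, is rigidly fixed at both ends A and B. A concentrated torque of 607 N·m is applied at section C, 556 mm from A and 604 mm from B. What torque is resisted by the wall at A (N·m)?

288 N·m

Compatibility: T_A·a/J_AC = T_B·b/J_CB with T_A + T_B = T₀.
J_AC = 1.70×10^-6 m⁴, J_CB = 2.05×10^-6 m⁴, so T_A = T₀·(J_AC/a)/((J_AC/a)+(J_CB/b)) = 287.6 N·m, T_B = 319.4 N·m.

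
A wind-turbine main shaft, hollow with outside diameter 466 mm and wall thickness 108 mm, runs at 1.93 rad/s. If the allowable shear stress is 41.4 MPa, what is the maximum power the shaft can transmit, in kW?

J = π(d_o⁴ − d_i⁴)/32 = π(0.466⁴ − 0.250⁴)/32 = 4.246×10^-3 m⁴.
T_max = τ_allow·J/r = 4.14×10^7 × 4.246×10^-3 / 0.233 = 754500 N·m.
ω = 1.93 rad/s, so P_max = T_max·ω = 1.456×10^6 W.

1460 kW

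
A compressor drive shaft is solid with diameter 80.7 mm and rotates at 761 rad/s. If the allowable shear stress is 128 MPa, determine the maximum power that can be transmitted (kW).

10100 kW

J = πd⁴/32 = π(0.0807)⁴/32 = 4.164×10^-6 m⁴.
T_max = τ_allow·J/r = 1.28×10^8 × 4.164×10^-6 / 0.0404 = 13210 N·m.
ω = 761 rad/s, so P_max = T_max·ω = 1.005×10^7 W.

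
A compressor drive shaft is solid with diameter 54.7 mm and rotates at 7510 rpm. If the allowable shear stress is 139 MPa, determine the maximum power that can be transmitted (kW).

3510 kW

J = πd⁴/32 = π(0.0547)⁴/32 = 8.789×10^-7 m⁴.
T_max = τ_allow·J/r = 1.39×10^8 × 8.789×10^-7 / 0.0274 = 4467 N·m.
ω = 2π·7510/60 = 786.4 rad/s, so P_max = T_max·ω = 3.513×10^6 W.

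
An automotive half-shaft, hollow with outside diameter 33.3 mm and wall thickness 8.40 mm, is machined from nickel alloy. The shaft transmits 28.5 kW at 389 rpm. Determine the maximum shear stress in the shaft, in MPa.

ω = 2π·389/60 = 40.74 rad/s, so T = P/ω = 28.5×10³ / 40.74 = 699.6 N·m.
J = π(d_o⁴ − d_i⁴)/32 = π(0.0333⁴ − 0.0165⁴)/32 = 1.134×10^-7 m⁴.
τ_max = T·r/J = 699.6 × 0.0166 / 1.134×10^-7 = 1.027×10^8 Pa.

103 MPa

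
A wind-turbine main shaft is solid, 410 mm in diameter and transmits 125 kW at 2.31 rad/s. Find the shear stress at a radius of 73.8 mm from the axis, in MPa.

ω = 2.31 rad/s, so T = P/ω = 125×10³ / 2.310 = 54110 N·m.
J = πd⁴/32 = π(0.410)⁴/32 = 2.774×10^-3 m⁴.
Shear stress varies linearly with radius: τ = T·r/J = 54110 × 0.0738 / 2.774×10^-3 = 1.440×10^6 Pa.

1.44 MPa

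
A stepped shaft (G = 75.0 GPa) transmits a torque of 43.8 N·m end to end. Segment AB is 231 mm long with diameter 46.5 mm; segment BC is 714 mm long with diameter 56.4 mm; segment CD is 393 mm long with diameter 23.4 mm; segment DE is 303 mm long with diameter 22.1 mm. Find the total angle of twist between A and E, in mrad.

J_AB = π(0.0465)⁴/32 = 4.59×10^-7 m⁴; J_BC = π(0.0564)⁴/32 = 9.93×10^-7 m⁴; J_CD = π(0.0234)⁴/32 = 2.94×10^-8 m⁴; J_DE = π(0.0221)⁴/32 = 2.34×10^-8 m⁴.
θ = (T/G)·Σ L_i/J_i = (43.80/75.0×10⁹)·(0.231/4.59×10^-7 + 0.714/9.93×10^-7 + 0.393/2.94×10^-8 + 0.303/2.34×10^-8) = 0.01607 rad.

16.1 mrad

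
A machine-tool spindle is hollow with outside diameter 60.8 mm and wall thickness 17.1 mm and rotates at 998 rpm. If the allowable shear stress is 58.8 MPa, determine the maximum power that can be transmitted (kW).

261 kW

J = π(d_o⁴ − d_i⁴)/32 = π(0.0608⁴ − 0.0266⁴)/32 = 1.292×10^-6 m⁴.
T_max = τ_allow·J/r = 5.88×10^7 × 1.292×10^-6 / 0.0304 = 2500 N·m.
ω = 2π·998/60 = 104.5 rad/s, so P_max = T_max·ω = 2.613×10^5 W.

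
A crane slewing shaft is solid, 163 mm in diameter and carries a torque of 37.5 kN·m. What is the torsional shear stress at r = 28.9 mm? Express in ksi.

2.27 ksi

J = πd⁴/32 = π(0.163)⁴/32 = 6.930×10^-5 m⁴.
Shear stress varies linearly with radius: τ = T·r/J = 37500 × 0.0289 / 6.930×10^-5 = 1.564×10^7 Pa.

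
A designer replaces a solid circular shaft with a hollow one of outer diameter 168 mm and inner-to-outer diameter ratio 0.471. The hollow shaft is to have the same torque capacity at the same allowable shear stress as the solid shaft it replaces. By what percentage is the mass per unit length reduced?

Equal τ_max and T ⇒ the solid shaft needs d_s³ = d_o³(1−k⁴), so d_s = 168·(1−0.471⁴)^(1/3) = 165.2 mm.
Area ratio A_h/A_s = d_o²(1−k²)/d_s² = (1−k²)/(1−k⁴)^(2/3) = 0.8048.
Mass saving = 1 − 0.8048 = 19.5 %.

19.5 %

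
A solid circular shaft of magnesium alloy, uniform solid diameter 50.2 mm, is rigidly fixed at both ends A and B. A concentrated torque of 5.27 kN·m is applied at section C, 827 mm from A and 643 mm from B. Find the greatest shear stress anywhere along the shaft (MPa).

With uniform GJ and both ends fixed, compatibility θ_AC = θ_CB gives T_A·a = T_B·b, together with T_A + T_B = T₀.
T_A = T₀·b/(a+b) = 5270·643/1470 = 2305 N·m; T_B = 2965 N·m.
τ in each portion: τ_AC = 9.28×10^7 Pa, τ_CB = 1.19×10^8 Pa; maximum is in CB.
τ_max = T_CB·r/J = 2965·0.0251/6.23×10^-7 = 1.194×10^8 Pa.

119 MPa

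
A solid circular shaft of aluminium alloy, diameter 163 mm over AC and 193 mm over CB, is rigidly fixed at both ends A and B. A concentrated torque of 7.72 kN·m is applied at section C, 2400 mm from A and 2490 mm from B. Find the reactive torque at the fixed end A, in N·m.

Compatibility: T_A·a/J_AC = T_B·b/J_CB with T_A + T_B = T₀.
J_AC = 6.93×10^-5 m⁴, J_CB = 1.36×10^-4 m⁴, so T_A = T₀·(J_AC/a)/((J_AC/a)+(J_CB/b)) = 2667 N·m, T_B = 5053 N·m.

2670 N·m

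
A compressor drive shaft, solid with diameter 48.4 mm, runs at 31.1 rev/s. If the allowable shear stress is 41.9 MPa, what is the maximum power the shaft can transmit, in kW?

J = πd⁴/32 = π(0.0484)⁴/32 = 5.387×10^-7 m⁴.
T_max = τ_allow·J/r = 4.19×10^7 × 5.387×10^-7 / 0.0242 = 932.8 N·m.
ω = 2π·31.1 = 195.4 rad/s, so P_max = T_max·ω = 1.823×10^5 W.

182 kW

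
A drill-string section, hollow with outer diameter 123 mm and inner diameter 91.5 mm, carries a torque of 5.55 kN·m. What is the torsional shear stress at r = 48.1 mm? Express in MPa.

17.1 MPa

J = π(d_o⁴ − d_i⁴)/32 = π(0.123⁴ − 0.0915⁴)/32 = 1.559×10^-5 m⁴.
Shear stress varies linearly with radius: τ = T·r/J = 5550 × 0.0481 / 1.559×10^-5 = 1.712×10^7 Pa.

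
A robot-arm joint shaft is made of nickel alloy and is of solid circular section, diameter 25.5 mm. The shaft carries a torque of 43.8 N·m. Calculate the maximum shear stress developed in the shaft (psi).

J = πd⁴/32 = π(0.0255)⁴/32 = 4.151×10^-8 m⁴.
τ_max = T·r/J = 43.80 × 0.0127 / 4.151×10^-8 = 1.345×10^7 Pa.

1950 psi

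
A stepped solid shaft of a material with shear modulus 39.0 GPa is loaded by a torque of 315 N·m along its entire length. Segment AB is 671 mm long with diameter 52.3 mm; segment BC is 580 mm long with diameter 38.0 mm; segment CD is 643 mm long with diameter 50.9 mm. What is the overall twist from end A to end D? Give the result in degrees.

2.19°

J_AB = π(0.0523)⁴/32 = 7.35×10^-7 m⁴; J_BC = π(0.0380)⁴/32 = 2.05×10^-7 m⁴; J_CD = π(0.0509)⁴/32 = 6.59×10^-7 m⁴.
θ = (T/G)·Σ L_i/J_i = (315.0/39.0×10⁹)·(0.671/7.35×10^-7 + 0.580/2.05×10^-7 + 0.643/6.59×10^-7) = 0.03814 rad.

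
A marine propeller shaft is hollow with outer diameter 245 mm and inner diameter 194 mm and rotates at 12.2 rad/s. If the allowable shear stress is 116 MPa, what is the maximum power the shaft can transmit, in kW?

J = π(d_o⁴ − d_i⁴)/32 = π(0.245⁴ − 0.194⁴)/32 = 2.147×10^-4 m⁴.
T_max = τ_allow·J/r = 1.16×10^8 × 2.147×10^-4 / 0.122 = 203300 N·m.
ω = 12.2 rad/s, so P_max = T_max·ω = 2.480×10^6 W.

2480 kW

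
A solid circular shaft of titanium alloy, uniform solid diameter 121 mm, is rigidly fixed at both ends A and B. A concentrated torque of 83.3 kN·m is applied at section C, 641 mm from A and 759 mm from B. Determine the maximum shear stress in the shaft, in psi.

18800 psi

With uniform GJ and both ends fixed, compatibility θ_AC = θ_CB gives T_A·a = T_B·b, together with T_A + T_B = T₀.
T_A = T₀·b/(a+b) = 83300·759/1400 = 45160 N·m; T_B = 38140 N·m.
τ in each portion: τ_AC = 1.30×10^8 Pa, τ_CB = 1.10×10^8 Pa; maximum is in AC.
τ_max = T_AC·r/J = 45160·0.0605/2.10×10^-5 = 1.298×10^8 Pa.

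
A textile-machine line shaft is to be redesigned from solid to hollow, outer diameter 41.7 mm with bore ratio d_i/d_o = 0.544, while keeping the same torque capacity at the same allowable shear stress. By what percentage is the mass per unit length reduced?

25.2 %

Equal τ_max and T ⇒ the solid shaft needs d_s³ = d_o³(1−k⁴), so d_s = 41.7·(1−0.544⁴)^(1/3) = 40.45 mm.
Area ratio A_h/A_s = d_o²(1−k²)/d_s² = (1−k²)/(1−k⁴)^(2/3) = 0.7484.
Mass saving = 1 − 0.7484 = 25.2 %.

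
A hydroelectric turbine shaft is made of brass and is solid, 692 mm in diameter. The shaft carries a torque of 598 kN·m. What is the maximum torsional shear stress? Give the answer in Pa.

J = πd⁴/32 = π(0.692)⁴/32 = 0.02251 m⁴.
τ_max = T·r/J = 598000 × 0.346 / 0.02251 = 9.191×10^6 Pa.

9.19e6 Pa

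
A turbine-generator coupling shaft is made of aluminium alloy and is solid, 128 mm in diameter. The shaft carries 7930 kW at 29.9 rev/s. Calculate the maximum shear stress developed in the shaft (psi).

14900 psi

ω = 2π·29.9 = 187.9 rad/s, so T = P/ω = 7930×10³ / 187.9 = 42210 N·m.
J = πd⁴/32 = π(0.128)⁴/32 = 2.635×10^-5 m⁴.
τ_max = T·r/J = 42210 × 0.0640 / 2.635×10^-5 = 1.025×10^8 Pa.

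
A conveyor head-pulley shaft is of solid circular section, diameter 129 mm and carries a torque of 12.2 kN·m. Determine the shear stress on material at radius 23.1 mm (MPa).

10.4 MPa

J = πd⁴/32 = π(0.129)⁴/32 = 2.719×10^-5 m⁴.
Shear stress varies linearly with radius: τ = T·r/J = 12200 × 0.0231 / 2.719×10^-5 = 1.037×10^7 Pa.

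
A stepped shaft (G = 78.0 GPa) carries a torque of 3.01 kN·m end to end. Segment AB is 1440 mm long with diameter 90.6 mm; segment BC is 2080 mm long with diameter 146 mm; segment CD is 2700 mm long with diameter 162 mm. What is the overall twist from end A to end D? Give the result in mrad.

J_AB = π(0.0906)⁴/32 = 6.61×10^-6 m⁴; J_BC = π(0.146)⁴/32 = 4.46×10^-5 m⁴; J_CD = π(0.162)⁴/32 = 6.76×10^-5 m⁴.
θ = (T/G)·Σ L_i/J_i = (3010/78.0×10⁹)·(1.44/6.61×10^-6 + 2.08/4.46×10^-5 + 2.70/6.76×10^-5) = 0.01174 rad.

11.7 mrad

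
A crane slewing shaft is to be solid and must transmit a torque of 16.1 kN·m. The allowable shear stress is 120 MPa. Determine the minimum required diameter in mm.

88.1 mm

For a solid shaft τ_max = 16T/(πd³), so d = (16T/(π τ_allow))^(1/3) = (16·16100/(π·1.20×10^8))^(1/3) = 0.08808 m.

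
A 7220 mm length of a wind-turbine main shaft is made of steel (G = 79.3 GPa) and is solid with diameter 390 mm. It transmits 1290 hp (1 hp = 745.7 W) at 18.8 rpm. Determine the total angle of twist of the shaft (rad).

0.0196 rad

ω = 2π·18.8/60 = 1.969 rad/s, so T = P/ω = 1290×745.7 / 1.969 = 488600 N·m.
J = πd⁴/32 = π(0.390)⁴/32 = 2.271×10^-3 m⁴.
θ = T·L/(G·J) = 488600 × 7.22 / (79.3×10⁹ × 2.271×10^-3) = 0.01959 rad.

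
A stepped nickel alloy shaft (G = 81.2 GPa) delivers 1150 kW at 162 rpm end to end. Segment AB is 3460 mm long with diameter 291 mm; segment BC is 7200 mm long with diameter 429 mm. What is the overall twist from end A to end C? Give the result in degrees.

0.339°

ω = 2π·162/60 = 16.96 rad/s, so T = P/ω = 1150×10³ / 16.96 = 67790 N·m.
J_AB = π(0.291)⁴/32 = 7.04×10^-4 m⁴; J_BC = π(0.429)⁴/32 = 3.33×10^-3 m⁴.
θ = (T/G)·Σ L_i/J_i = (67790/81.2×10⁹)·(3.46/7.04×10^-4 + 7.20/3.33×10^-3) = 5.911×10^-3 rad.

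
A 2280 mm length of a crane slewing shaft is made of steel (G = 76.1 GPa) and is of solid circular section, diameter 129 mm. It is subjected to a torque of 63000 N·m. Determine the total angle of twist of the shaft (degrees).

3.98°

J = πd⁴/32 = π(0.129)⁴/32 = 2.719×10^-5 m⁴.
θ = T·L/(G·J) = 63000 × 2.28 / (76.1×10⁹ × 2.719×10^-5) = 0.06943 rad.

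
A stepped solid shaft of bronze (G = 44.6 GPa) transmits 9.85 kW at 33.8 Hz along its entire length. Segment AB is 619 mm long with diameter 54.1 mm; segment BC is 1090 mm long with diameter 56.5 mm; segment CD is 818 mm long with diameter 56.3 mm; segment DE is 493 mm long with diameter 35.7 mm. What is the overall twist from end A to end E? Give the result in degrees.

0.342°

ω = 2π·33.8 = 212.4 rad/s, so T = P/ω = 9.85×10³ / 212.4 = 46.38 N·m.
J_AB = π(0.0541)⁴/32 = 8.41×10^-7 m⁴; J_BC = π(0.0565)⁴/32 = 1.00×10^-6 m⁴; J_CD = π(0.0563)⁴/32 = 9.86×10^-7 m⁴; J_DE = π(0.0357)⁴/32 = 1.59×10^-7 m⁴.
θ = (T/G)·Σ L_i/J_i = (46.38/44.6×10⁹)·(0.619/8.41×10^-7 + 1.09/1.00×10^-6 + 0.818/9.86×10^-7 + 0.493/1.59×10^-7) = 5.976×10^-3 rad.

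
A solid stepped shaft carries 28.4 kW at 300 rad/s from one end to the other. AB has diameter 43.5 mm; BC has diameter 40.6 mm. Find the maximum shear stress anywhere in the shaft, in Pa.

7.20e6 Pa

ω = 300 rad/s, so T = P/ω = 28.4×10³ / 300.0 = 94.67 N·m.
Under the same torque, τ_max = 16T/(πd³) is largest where d is smallest — segment BC (d = 40.6 mm).
τ_max = 16·94.67/(π·(0.0406)³) = 7.204×10^6 Pa.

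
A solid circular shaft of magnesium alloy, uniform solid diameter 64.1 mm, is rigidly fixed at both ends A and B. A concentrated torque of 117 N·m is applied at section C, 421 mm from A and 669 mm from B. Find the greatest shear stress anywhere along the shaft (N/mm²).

With uniform GJ and both ends fixed, compatibility θ_AC = θ_CB gives T_A·a = T_B·b, together with T_A + T_B = T₀.
T_A = T₀·b/(a+b) = 117.0·669/1090 = 71.81 N·m; T_B = 45.19 N·m.
τ in each portion: τ_AC = 1.39×10^6 Pa, τ_CB = 8.74×10^5 Pa; maximum is in AC.
τ_max = T_AC·r/J = 71.81·0.0320/1.66×10^-6 = 1.389×10^6 Pa.

1.39 N/mm²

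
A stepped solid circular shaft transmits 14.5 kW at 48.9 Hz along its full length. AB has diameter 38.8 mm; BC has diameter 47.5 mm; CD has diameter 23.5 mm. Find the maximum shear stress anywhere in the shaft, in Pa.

ω = 2π·48.9 = 307.2 rad/s, so T = P/ω = 14.5×10³ / 307.2 = 47.19 N·m.
Under the same torque, τ_max = 16T/(πd³) is largest where d is smallest — segment CD (d = 23.5 mm).
τ_max = 16·47.19/(π·(0.0235)³) = 1.852×10^7 Pa.

1.85e7 Pa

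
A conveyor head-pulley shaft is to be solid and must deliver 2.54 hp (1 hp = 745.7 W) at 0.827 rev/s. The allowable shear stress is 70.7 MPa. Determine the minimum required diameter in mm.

29.7 mm

ω = 2π·0.827 = 5.196 rad/s, so T = P/ω = 2.54×745.7 / 5.196 = 364.5 N·m.
For a solid shaft τ_max = 16T/(πd³), so d = (16T/(π τ_allow))^(1/3) = (16·364.5/(π·7.07×10^7))^(1/3) = 0.02972 m.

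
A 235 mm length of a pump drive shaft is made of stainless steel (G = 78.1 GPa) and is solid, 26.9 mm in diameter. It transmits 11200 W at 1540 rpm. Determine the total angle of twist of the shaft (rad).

ω = 2π·1540/60 = 161.3 rad/s, so T = P/ω = 11200 / 161.3 = 69.45 N·m.
J = πd⁴/32 = π(0.0269)⁴/32 = 5.141×10^-8 m⁴.
θ = T·L/(G·J) = 69.45 × 0.235 / (78.1×10⁹ × 5.141×10^-8) = 4.065×10^-3 rad.

0.00407 rad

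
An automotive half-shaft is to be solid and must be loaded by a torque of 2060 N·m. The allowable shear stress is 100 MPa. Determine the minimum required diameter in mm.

For a solid shaft τ_max = 16T/(πd³), so d = (16T/(π τ_allow))^(1/3) = (16·2060/(π·1.00×10^8))^(1/3) = 0.04716 m.

47.2 mm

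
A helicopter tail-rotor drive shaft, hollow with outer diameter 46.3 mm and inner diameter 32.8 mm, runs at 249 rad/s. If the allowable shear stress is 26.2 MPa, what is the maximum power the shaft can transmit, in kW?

95.1 kW

J = π(d_o⁴ − d_i⁴)/32 = π(0.0463⁴ − 0.0328⁴)/32 = 3.375×10^-7 m⁴.
T_max = τ_allow·J/r = 2.62×10^7 × 3.375×10^-7 / 0.0231 = 382.0 N·m.
ω = 249 rad/s, so P_max = T_max·ω = 9.512×10^4 W.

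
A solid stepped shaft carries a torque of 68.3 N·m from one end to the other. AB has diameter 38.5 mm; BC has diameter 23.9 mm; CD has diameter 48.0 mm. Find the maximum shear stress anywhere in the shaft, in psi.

3700 psi

Under the same torque, τ_max = 16T/(πd³) is largest where d is smallest — segment BC (d = 23.9 mm).
τ_max = 16·68.30/(π·(0.0239)³) = 2.548×10^7 Pa.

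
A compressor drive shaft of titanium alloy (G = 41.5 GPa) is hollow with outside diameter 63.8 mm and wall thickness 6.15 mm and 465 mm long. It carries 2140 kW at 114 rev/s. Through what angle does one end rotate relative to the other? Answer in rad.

0.0358 rad

ω = 2π·114 = 716.3 rad/s, so T = P/ω = 2140×10³ / 716.3 = 2988 N·m.
J = π(d_o⁴ − d_i⁴)/32 = π(0.0638⁴ − 0.0515⁴)/32 = 9.360×10^-7 m⁴.
θ = T·L/(G·J) = 2988 × 0.465 / (41.5×10⁹ × 9.360×10^-7) = 0.03576 rad.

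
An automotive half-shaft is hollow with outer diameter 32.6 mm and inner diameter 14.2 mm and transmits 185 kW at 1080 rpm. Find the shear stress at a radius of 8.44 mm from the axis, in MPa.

129 MPa

ω = 2π·1080/60 = 113.1 rad/s, so T = P/ω = 185×10³ / 113.1 = 1636 N·m.
J = π(d_o⁴ − d_i⁴)/32 = π(0.0326⁴ − 0.0142⁴)/32 = 1.069×10^-7 m⁴.
Shear stress varies linearly with radius: τ = T·r/J = 1636 × 0.00844 / 1.069×10^-7 = 1.292×10^8 Pa.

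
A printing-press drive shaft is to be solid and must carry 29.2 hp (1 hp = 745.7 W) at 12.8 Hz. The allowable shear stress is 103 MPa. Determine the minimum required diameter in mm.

ω = 2π·12.8 = 80.42 rad/s, so T = P/ω = 29.2×745.7 / 80.42 = 270.7 N·m.
For a solid shaft τ_max = 16T/(πd³), so d = (16T/(π τ_allow))^(1/3) = (16·270.7/(π·1.03×10^8))^(1/3) = 0.02374 m.

23.7 mm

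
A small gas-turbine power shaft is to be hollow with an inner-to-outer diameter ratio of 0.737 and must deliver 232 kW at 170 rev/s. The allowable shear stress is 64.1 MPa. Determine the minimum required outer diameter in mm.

29.0 mm

ω = 2π·170 = 1068 rad/s, so T = P/ω = 232×10³ / 1068 = 217.2 N·m.
For a hollow shaft with d_i/d_o = 0.737: τ_max = 16T/(π d_o³ (1−k⁴)), so d_o = [16T/(π τ_allow (1−k⁴))]^(1/3) = [16·217.2/(π·6.41×10^7·0.7050)]^(1/3) = 0.02904 m.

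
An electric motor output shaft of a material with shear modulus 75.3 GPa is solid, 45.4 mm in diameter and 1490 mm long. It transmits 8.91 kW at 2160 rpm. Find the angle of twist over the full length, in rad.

0.00187 rad

ω = 2π·2160/60 = 226.2 rad/s, so T = P/ω = 8.91×10³ / 226.2 = 39.39 N·m.
J = πd⁴/32 = π(0.0454)⁴/32 = 4.171×10^-7 m⁴.
θ = T·L/(G·J) = 39.39 × 1.49 / (75.3×10⁹ × 4.171×10^-7) = 1.869×10^-3 rad.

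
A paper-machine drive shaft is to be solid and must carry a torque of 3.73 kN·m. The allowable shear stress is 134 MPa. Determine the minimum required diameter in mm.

For a solid shaft τ_max = 16T/(πd³), so d = (16T/(π τ_allow))^(1/3) = (16·3730/(π·1.34×10^8))^(1/3) = 0.05214 m.

52.1 mm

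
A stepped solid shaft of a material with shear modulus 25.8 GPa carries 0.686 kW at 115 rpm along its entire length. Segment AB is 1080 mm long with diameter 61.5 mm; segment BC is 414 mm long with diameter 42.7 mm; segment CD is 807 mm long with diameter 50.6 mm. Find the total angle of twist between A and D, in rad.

ω = 2π·115/60 = 12.04 rad/s, so T = P/ω = 0.686×10³ / 12.04 = 56.96 N·m.
J_AB = π(0.0615)⁴/32 = 1.40×10^-6 m⁴; J_BC = π(0.0427)⁴/32 = 3.26×10^-7 m⁴; J_CD = π(0.0506)⁴/32 = 6.44×10^-7 m⁴.
θ = (T/G)·Σ L_i/J_i = (56.96/25.8×10⁹)·(1.08/1.40×10^-6 + 0.414/3.26×10^-7 + 0.807/6.44×10^-7) = 7.267×10^-3 rad.

0.00727 rad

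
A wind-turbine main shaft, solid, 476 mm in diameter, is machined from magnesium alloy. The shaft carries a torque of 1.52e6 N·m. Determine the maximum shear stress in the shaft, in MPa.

J = πd⁴/32 = π(0.476)⁴/32 = 5.040×10^-3 m⁴.
τ_max = T·r/J = 1.520e6 × 0.238 / 5.040×10^-3 = 7.178×10^7 Pa.

71.8 MPa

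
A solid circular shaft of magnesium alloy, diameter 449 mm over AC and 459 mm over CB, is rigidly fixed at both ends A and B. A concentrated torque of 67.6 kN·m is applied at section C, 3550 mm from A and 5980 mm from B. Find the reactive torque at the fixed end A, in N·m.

Compatibility: T_A·a/J_AC = T_B·b/J_CB with T_A + T_B = T₀.
J_AC = 3.99×10^-3 m⁴, J_CB = 4.36×10^-3 m⁴, so T_A = T₀·(J_AC/a)/((J_AC/a)+(J_CB/b)) = 41010 N·m, T_B = 26590 N·m.

41000 N·m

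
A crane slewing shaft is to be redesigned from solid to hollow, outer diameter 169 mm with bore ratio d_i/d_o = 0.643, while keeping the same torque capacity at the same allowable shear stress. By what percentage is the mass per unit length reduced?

33.5 %

Equal τ_max and T ⇒ the solid shaft needs d_s³ = d_o³(1−k⁴), so d_s = 169·(1−0.643⁴)^(1/3) = 158.8 mm.
Area ratio A_h/A_s = d_o²(1−k²)/d_s² = (1−k²)/(1−k⁴)^(2/3) = 0.6646.
Mass saving = 1 − 0.6646 = 33.5 %.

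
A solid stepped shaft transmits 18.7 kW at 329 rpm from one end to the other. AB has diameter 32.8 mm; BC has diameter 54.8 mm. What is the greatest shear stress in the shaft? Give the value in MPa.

78.3 MPa

ω = 2π·329/60 = 34.45 rad/s, so T = P/ω = 18.7×10³ / 34.45 = 542.8 N·m.
Under the same torque, τ_max = 16T/(πd³) is largest where d is smallest — segment AB (d = 32.8 mm).
τ_max = 16·542.8/(π·(0.0328)³) = 7.834×10^7 Pa.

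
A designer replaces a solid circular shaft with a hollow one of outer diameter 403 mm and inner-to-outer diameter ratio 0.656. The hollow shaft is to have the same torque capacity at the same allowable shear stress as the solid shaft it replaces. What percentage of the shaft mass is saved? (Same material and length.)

Equal τ_max and T ⇒ the solid shaft needs d_s³ = d_o³(1−k⁴), so d_s = 403·(1−0.656⁴)^(1/3) = 376.4 mm.
Area ratio A_h/A_s = d_o²(1−k²)/d_s² = (1−k²)/(1−k⁴)^(2/3) = 0.6530.
Mass saving = 1 − 0.6530 = 34.7 %.

34.7 %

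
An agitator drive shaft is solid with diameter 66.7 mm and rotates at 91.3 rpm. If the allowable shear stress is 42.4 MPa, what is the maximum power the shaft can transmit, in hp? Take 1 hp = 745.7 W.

31.7 hp

J = πd⁴/32 = π(0.0667)⁴/32 = 1.943×10^-6 m⁴.
T_max = τ_allow·J/r = 4.24×10^7 × 1.943×10^-6 / 0.0334 = 2470 N·m.
ω = 2π·91.3/60 = 9.561 rad/s, so P_max = T_max·ω = 2.362×10^4 W.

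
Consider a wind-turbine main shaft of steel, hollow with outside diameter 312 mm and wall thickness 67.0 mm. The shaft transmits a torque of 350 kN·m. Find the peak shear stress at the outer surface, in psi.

9520 psi

J = π(d_o⁴ − d_i⁴)/32 = π(0.312⁴ − 0.178⁴)/32 = 8.317×10^-4 m⁴.
τ_max = T·r/J = 350000 × 0.156 / 8.317×10^-4 = 6.565×10^7 Pa.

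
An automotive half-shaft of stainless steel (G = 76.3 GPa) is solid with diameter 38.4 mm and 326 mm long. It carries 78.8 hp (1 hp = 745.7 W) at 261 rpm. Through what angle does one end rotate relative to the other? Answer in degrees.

ω = 2π·261/60 = 27.33 rad/s, so T = P/ω = 78.8×745.7 / 27.33 = 2150 N·m.
J = πd⁴/32 = π(0.0384)⁴/32 = 2.135×10^-7 m⁴.
θ = T·L/(G·J) = 2150 × 0.326 / (76.3×10⁹ × 2.135×10^-7) = 0.04303 rad.

2.47°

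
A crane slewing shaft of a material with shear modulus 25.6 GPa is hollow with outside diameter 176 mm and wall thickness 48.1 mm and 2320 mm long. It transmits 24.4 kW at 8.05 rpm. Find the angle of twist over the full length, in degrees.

ω = 2π·8.05/60 = 0.8430 rad/s, so T = P/ω = 24.4×10³ / 0.8430 = 28940 N·m.
J = π(d_o⁴ − d_i⁴)/32 = π(0.176⁴ − 0.0798⁴)/32 = 9.022×10^-5 m⁴.
θ = T·L/(G·J) = 28940 × 2.32 / (25.6×10⁹ × 9.022×10^-5) = 0.02907 rad.

1.67°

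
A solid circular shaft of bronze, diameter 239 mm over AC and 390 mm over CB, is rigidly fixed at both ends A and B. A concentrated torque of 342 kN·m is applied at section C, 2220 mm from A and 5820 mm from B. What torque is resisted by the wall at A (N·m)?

92300 N·m

Compatibility: T_A·a/J_AC = T_B·b/J_CB with T_A + T_B = T₀.
J_AC = 3.20×10^-4 m⁴, J_CB = 2.27×10^-3 m⁴, so T_A = T₀·(J_AC/a)/((J_AC/a)+(J_CB/b)) = 92320 N·m, T_B = 249700 N·m.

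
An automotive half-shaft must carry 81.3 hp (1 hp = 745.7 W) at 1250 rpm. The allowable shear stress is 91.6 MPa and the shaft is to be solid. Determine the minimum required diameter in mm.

ω = 2π·1250/60 = 130.9 rad/s, so T = P/ω = 81.3×745.7 / 130.9 = 463.1 N·m.
For a solid shaft τ_max = 16T/(πd³), so d = (16T/(π τ_allow))^(1/3) = (16·463.1/(π·9.16×10^7))^(1/3) = 0.02953 m.

29.5 mm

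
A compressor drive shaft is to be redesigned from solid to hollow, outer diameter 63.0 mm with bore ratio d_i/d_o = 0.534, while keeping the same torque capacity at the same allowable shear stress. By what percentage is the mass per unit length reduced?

24.4 %

Equal τ_max and T ⇒ the solid shaft needs d_s³ = d_o³(1−k⁴), so d_s = 63.0·(1−0.534⁴)^(1/3) = 61.24 mm.
Area ratio A_h/A_s = d_o²(1−k²)/d_s² = (1−k²)/(1−k⁴)^(2/3) = 0.7564.
Mass saving = 1 − 0.7564 = 24.4 %.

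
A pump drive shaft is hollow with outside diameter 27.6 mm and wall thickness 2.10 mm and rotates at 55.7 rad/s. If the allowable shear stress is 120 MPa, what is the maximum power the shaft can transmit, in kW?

J = π(d_o⁴ − d_i⁴)/32 = π(0.0276⁴ − 0.0234⁴)/32 = 2.753×10^-8 m⁴.
T_max = τ_allow·J/r = 1.20×10^8 × 2.753×10^-8 / 0.0138 = 239.4 N·m.
ω = 55.7 rad/s, so P_max = T_max·ω = 1.334×10^4 W.

13.3 kW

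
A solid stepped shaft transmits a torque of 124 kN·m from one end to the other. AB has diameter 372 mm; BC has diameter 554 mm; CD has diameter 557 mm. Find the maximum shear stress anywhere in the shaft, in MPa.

12.3 MPa

Under the same torque, τ_max = 16T/(πd³) is largest where d is smallest — segment AB (d = 372 mm).
τ_max = 16·124000/(π·(0.372)³) = 1.227×10^7 Pa.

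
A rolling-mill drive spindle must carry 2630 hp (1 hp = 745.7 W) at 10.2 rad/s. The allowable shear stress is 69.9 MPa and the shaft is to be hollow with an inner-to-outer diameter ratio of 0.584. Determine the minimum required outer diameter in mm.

251 mm

ω = 10.2 rad/s, so T = P/ω = 2630×745.7 / 10.20 = 192300 N·m.
For a hollow shaft with d_i/d_o = 0.584: τ_max = 16T/(π d_o³ (1−k⁴)), so d_o = [16T/(π τ_allow (1−k⁴))]^(1/3) = [16·192300/(π·6.99×10^7·0.8837)]^(1/3) = 0.2512 m.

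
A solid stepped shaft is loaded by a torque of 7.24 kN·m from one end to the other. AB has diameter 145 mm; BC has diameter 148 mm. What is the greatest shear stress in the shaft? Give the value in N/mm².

12.1 N/mm²

Under the same torque, τ_max = 16T/(πd³) is largest where d is smallest — segment AB (d = 145 mm).
τ_max = 16·7240/(π·(0.145)³) = 1.209×10^7 Pa.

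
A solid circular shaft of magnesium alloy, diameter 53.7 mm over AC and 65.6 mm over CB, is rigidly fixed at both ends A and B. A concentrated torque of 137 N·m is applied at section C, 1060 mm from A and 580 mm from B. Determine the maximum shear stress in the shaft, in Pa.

Compatibility: T_A·a/J_AC = T_B·b/J_CB with T_A + T_B = T₀.
J_AC = 8.16×10^-7 m⁴, J_CB = 1.82×10^-6 m⁴, so T_A = T₀·(J_AC/a)/((J_AC/a)+(J_CB/b)) = 27.02 N·m, T_B = 110.0 N·m.
τ in each portion: τ_AC = 8.89×10^5 Pa, τ_CB = 1.98×10^6 Pa; maximum is in CB.
τ_max = T_CB·r/J = 110.0·0.0328/1.82×10^-6 = 1.984×10^6 Pa.

1.98e6 Pa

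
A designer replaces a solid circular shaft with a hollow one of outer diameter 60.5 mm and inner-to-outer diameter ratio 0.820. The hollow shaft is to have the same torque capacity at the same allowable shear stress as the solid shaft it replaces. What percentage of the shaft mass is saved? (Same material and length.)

Equal τ_max and T ⇒ the solid shaft needs d_s³ = d_o³(1−k⁴), so d_s = 60.5·(1−0.820⁴)^(1/3) = 49.51 mm.
Area ratio A_h/A_s = d_o²(1−k²)/d_s² = (1−k²)/(1−k⁴)^(2/3) = 0.4893.
Mass saving = 1 − 0.4893 = 51.1 %.

51.1 %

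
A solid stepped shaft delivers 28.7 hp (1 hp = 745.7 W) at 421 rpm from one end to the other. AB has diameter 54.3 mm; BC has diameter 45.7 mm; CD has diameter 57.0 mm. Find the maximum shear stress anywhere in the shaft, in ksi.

3.76 ksi

ω = 2π·421/60 = 44.09 rad/s, so T = P/ω = 28.7×745.7 / 44.09 = 485.4 N·m.
Under the same torque, τ_max = 16T/(πd³) is largest where d is smallest — segment BC (d = 45.7 mm).
τ_max = 16·485.4/(π·(0.0457)³) = 2.590×10^7 Pa.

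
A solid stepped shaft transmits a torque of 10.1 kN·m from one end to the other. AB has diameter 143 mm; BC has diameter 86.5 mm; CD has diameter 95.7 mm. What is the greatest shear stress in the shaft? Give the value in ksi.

Under the same torque, τ_max = 16T/(πd³) is largest where d is smallest — segment BC (d = 86.5 mm).
τ_max = 16·10100/(π·(0.0865)³) = 7.948×10^7 Pa.

11.5 ksi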